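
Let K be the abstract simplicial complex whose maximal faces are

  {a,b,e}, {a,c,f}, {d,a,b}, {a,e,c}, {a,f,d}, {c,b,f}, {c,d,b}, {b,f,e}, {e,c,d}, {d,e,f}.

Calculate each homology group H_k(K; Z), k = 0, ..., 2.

H_0 = Z,  H_1 = Z_2,  H_2 = 0.

Take the total order a < b < c < d < e < f on the vertex set. Then K (dimension 2) consists of the simplices:

  0-simplices (6): a, b, c, d, e, f
  1-simplices (15): ab, ac, ad, ae, af, bc, bd, be, bf, cd, ce, cf, de, df, ef
  2-simplices (10): abd, abe, ace, acf, adf, bcd, bcf, bef, cde, def

Hence C_0 ≅ Z^6, C_1 ≅ Z^15, C_2 ≅ Z^10.

∂_1: C_1 → C_0 is given by ∂[p,q] = [q] − [p].
This gives a 6×15 integer matrix of rank 5; reducing to Smith normal form yields diagonal entries (1,1,1,1,1).

The boundary map ∂_2: C_2 → C_1 sends each 2-simplex [p,q,r] to [q,r] − [p,r] + [p,q]. For instance
  ∂bcd = cd − bd + bc,
  ∂cde = de − ce + cd.
The resulting 15×10 matrix has rank 10, and its Smith normal form has invariant factors (1,1,1,1,1,1,1,1,1,2).

From H_k ≅ ker(∂_k) / im(∂_{k+1}) we obtain:

  H_0: rank C_0 − rank ∂_1 = 6 − 5 = 1, and the invariant factors of ∂_1 are all 1, so H_0 = Z.
  H_1: rank ker ∂_1 − rank ∂_2 = (15 − 5) − 10 = 0, and ∂_2 has invariant factor 2 > 1, so H_1 = Z_2.
  H_2: rank ker ∂_2 − rank ∂_3 = (10 − 10) − 0 = 0, and there is no ∂_3, so H_2 = 0.

(K is a triangulation of the real projective plane RP^2.)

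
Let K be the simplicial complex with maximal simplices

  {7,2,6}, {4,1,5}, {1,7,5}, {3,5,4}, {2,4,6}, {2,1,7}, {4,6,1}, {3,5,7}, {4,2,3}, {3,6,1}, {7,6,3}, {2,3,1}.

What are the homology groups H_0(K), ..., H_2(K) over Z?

Fix the vertex order 1 < 2 < 3 < 4 < 5 < 6 < 7 and write every simplex with vertices in increasing order. Then dim K = 2 and the simplices of K are:

  0-simplices (7): [1], [2], [3], [4], [5], [6], [7]
  1-simplices (18): [1,2], [1,3], [1,4], [1,5], [1,6], [1,7], [2,3], [2,4], [2,6], [2,7], [3,4], [3,5], [3,6], [3,7], [4,5], [4,6], [5,7], [6,7]
  2-simplices (12): [1,2,3], [1,2,7], [1,3,6], [1,4,5], [1,4,6], [1,5,7], [2,3,4], [2,4,6], [2,6,7], [3,4,5], [3,5,7], [3,6,7]

Hence C_0 ≅ Z^7, C_1 ≅ Z^18, C_2 ≅ Z^12.

Boundary ∂_1: C_1 → C_0 sends each edge [p,q] (with p < q) to q − p.
As a 7×18 matrix over Z this has rank 6, with invariant factors (1,1,1,1,1,1).

The boundary map ∂_2: C_2 → C_1 maps a triangle to the signed sum of its edges. For instance
  ∂[1,2,7] = [2,7] − [1,7] + [1,2],
  ∂[3,5,7] = [5,7] − [3,7] + [3,5].
The 18×12 boundary matrix has rank 12 and Smith normal form diag(1,1,1,1,1,1,1,1,1,1,1,2).

From H_k ≅ ker(∂_k) / im(∂_{k+1}) we obtain:

  H_0: rank C_0 − rank ∂_1 = 7 − 6 = 1, and the invariant factors of ∂_1 are all 1, so H_0 = Z.
  H_1: rank ker ∂_1 − rank ∂_2 = (18 − 6) − 12 = 0, and ∂_2 has invariant factor 2 > 1, so H_1 = Z/2.
  H_2: rank ker ∂_2 − rank ∂_3 = (12 − 12) − 0 = 0, and there is no ∂_3, so H_2 = 0.

As a check, the Euler characteristic is 7 − 18 + 12 = 1, which agrees with 1 − 0 + 0 = 1.

H_0 = Z,  H_1 = Z/2,  H_2 = 0.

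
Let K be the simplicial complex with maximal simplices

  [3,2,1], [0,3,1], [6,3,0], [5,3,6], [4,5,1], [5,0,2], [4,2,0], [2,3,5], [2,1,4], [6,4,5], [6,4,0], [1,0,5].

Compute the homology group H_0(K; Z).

H_0 = Z.

Take the total order 0 < 1 < 2 < 3 < 4 < 5 < 6 on the vertex set. Then K (dimension 2) consists of the simplices:

  0-simplices (7): [0], [1], [2], [3], [4], [5], [6]
  1-simplices (18): [0,1], [0,2], [0,3], [0,4], [0,5], [0,6], [1,2], [1,3], [1,4], [1,5], [2,3], [2,4], [2,5], [3,5], [3,6], [4,5], [4,6], [5,6]
  2-simplices (12): [0,1,3], [0,1,5], [0,2,4], [0,2,5], [0,3,6], [0,4,6], [1,2,3], [1,2,4], [1,4,5], [2,3,5], [3,5,6], [4,5,6]

Hence C_0 ≅ Z^7, C_1 ≅ Z^18, C_2 ≅ Z^12.

Boundary ∂_1: C_1 → C_0 maps an edge to its endpoints' difference, ∂[p,q] = q − p.
As a 7×18 matrix over Z this has rank 6, with invariant factors (1,1,1,1,1,1).

∂_2: C_2 → C_1 maps a triangle to the signed sum of its edges. For instance
  ∂[1,2,3] = [2,3] − [1,3] + [1,2],
  ∂[2,3,5] = [3,5] − [2,5] + [2,3].
As a 18×12 matrix over Z this has rank 12, with invariant factors (1,1,1,1,1,1,1,1,1,1,1,2).

Now H_k = ker ∂_k / im ∂_{k+1}, so:

  H_0: rank C_0 − rank ∂_1 = 7 − 6 = 1, and the invariant factors of ∂_1 are all 1, so H_0 = Z.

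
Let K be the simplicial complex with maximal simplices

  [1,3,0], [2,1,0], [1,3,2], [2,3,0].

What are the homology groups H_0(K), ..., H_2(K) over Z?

K has 4 vertices, 6 edges, 4 triangles.
rank ∂_0 = 0, rank ∂_1 = 3 ⇒ b_0 = 4 − 0 − 3 = 1; all invariant factors of ∂_1 are 1 so no torsion. So H_0 = Z.
rank ∂_1 = 3, rank ∂_2 = 3 ⇒ b_1 = 6 − 3 − 3 = 0; all invariant factors of ∂_2 are 1 so no torsion. So H_1 = 0.
rank ∂_2 = 3, rank ∂_3 = 0 ⇒ b_2 = 4 − 3 − 0 = 1. So H_2 = Z.

H_0 ≅ Z,  H_1 = 0,  H_2 ≅ Z.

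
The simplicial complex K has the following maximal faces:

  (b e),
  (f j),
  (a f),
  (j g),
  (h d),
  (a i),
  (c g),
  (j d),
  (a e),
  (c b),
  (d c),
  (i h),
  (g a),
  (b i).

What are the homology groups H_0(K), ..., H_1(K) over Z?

Order the vertices as a < b < c < d < e < f < g < h < i < j. Listing each simplex with vertices in this order, K has dimension 1 with simplices:

  0-simplices (10): a, b, c, d, e, f, g, h, i, j
  1-simplices (14): ae, af, ag, ai, bc, be, bi, cd, cg, dh, dj, fj, gj, hi

giving chain groups C_0 ≅ Z^10, C_1 ≅ Z^14.

Boundary ∂_1: C_1 → C_0 is given by ∂[p,q] = [q] − [p]. For instance
  ∂bc = c − b.
As a 10×14 matrix over Z this has rank 9, with invariant factors (1,1,1,1,1,1,1,1,1).

Computing H_k = (kernel of ∂_k) / (image of ∂_{k+1}):

  H_0: rank C_0 − rank ∂_1 = 10 − 9 = 1, and the invariant factors of ∂_1 are all 1, so H_0 ≅ Z.
  H_1: rank ker ∂_1 − rank ∂_2 = (14 − 9) − 0 = 5, and there is no ∂_2, so H_1 ≅ Z^5.

As a check, the Euler characteristic is 10 − 14 = -4, which agrees with 1 − 5 = -4.

H_0 = Z,  H_1 = Z^5.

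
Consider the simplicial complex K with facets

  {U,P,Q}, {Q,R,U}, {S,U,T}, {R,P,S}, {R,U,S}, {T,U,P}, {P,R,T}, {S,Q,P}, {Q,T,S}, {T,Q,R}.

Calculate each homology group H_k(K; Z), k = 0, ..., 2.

H_0 ≅ Z,  H_1 ≅ Z_2,  H_2 = 0.

K has 6 vertices, 15 edges, 10 triangles.
rank ∂_0 = 0, rank ∂_1 = 5 ⇒ b_0 = 6 − 0 − 5 = 1; all invariant factors of ∂_1 are 1 so no torsion. So H_0 = Z.
rank ∂_1 = 5, rank ∂_2 = 10 ⇒ b_1 = 15 − 5 − 10 = 0; ∂_2 has invariant factor(s) [2] giving torsion. So H_1 = Z_2.
rank ∂_2 = 10, rank ∂_3 = 0 ⇒ b_2 = 10 − 10 − 0 = 0. So H_2 = 0.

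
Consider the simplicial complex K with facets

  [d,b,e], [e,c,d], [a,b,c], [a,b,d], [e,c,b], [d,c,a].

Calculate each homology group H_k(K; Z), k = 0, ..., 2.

H_0 ≅ Z,  H_1 = 0,  H_2 ≅ Z.

We work with the vertex ordering a < b < c < d < e. The simplices of K, each written with vertices in increasing order, are:

  0-simplices (5): a, b, c, d, e
  1-simplices (9): ab, ac, ad, bc, bd, be, cd, ce, de
  2-simplices (6): abc, abd, acd, bce, bde, cde

so the chain groups are C_0 ≅ Z^5, C_1 ≅ Z^9, C_2 ≅ Z^6.

The boundary map ∂_1: C_1 → C_0 sends each edge [p,q] (with p < q) to q − p.
This gives a 5×9 integer matrix of rank 4; reducing to Smith normal form yields diagonal entries (1,1,1,1).

∂_2: C_2 → C_1 maps a triangle to the signed sum of its edges. For instance
  ∂bde = de − be + bd,
  ∂acd = cd − ad + ac.
The resulting 9×6 matrix has rank 5, and its Smith normal form has invariant factors (1,1,1,1,1).

Now H_k = ker ∂_k / im ∂_{k+1}, so:

  H_0: rank C_0 − rank ∂_1 = 5 − 4 = 1, and the invariant factors of ∂_1 are all 1, so H_0 = Z.
  H_1: rank ker ∂_1 − rank ∂_2 = (9 − 4) − 5 = 0, and the invariant factors of ∂_2 are all 1, so H_1 = 0.
  H_2: rank ker ∂_2 − rank ∂_3 = (6 − 5) − 0 = 1, and there is no ∂_3, so H_2 = Z.

(K is a triangulation of the 2-sphere S^2.)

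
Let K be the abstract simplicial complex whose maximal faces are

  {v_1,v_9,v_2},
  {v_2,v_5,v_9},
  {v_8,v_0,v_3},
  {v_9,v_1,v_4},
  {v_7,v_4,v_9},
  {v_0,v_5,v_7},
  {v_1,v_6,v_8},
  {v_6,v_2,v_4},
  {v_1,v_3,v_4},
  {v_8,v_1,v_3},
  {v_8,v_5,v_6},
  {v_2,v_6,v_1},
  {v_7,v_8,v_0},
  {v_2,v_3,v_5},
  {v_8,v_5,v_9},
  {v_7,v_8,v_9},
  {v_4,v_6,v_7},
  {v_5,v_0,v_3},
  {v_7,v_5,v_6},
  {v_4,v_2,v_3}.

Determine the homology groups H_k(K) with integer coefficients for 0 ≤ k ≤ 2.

H_0 = Z,  H_1 = Z ⊕ Z/2,  H_2 = 0.

Take the total order v_0 < v_1 < v_2 < v_3 < v_4 < v_5 < v_6 < v_7 < v_8 < v_9 on the vertex set. Then K (dimension 2) consists of the simplices:

  0-simplices (10): [v_0], [v_1], [v_2], [v_3], [v_4], [v_5], [v_6], [v_7], [v_8], [v_9]
  1-simplices (30): (30 of them)
  2-simplices (20): (20 of them)

Hence C_0 ≅ Z^10, C_1 ≅ Z^30, C_2 ≅ Z^20.

∂_1: C_1 → C_0 maps an edge to its endpoints' difference, ∂[p,q] = q − p. For instance
  ∂[v_5,v_8] = [v_8] − [v_5].
The 10×30 boundary matrix has rank 9 and Smith normal form diag(1,1,1,1,1,1,1,1,1).

The boundary map ∂_2: C_2 → C_1 acts by ∂[p,q,r] = [q,r] − [p,r] + [p,q]. For instance
  ∂[v_1,v_3,v_4] = [v_3,v_4] − [v_1,v_4] + [v_1,v_3],
  ∂[v_0,v_3,v_8] = [v_3,v_8] − [v_0,v_8] + [v_0,v_3].
This gives a 30×20 integer matrix of rank 20; reducing to Smith normal form yields diagonal entries (1,1,1,1,1,1,1,1,1,1,1,1,1,1,1,1,1,1,1,2).

Reading off H_k = ker ∂_k / im ∂_{k+1}:

  H_0: rank C_0 − rank ∂_1 = 10 − 9 = 1, and the invariant factors of ∂_1 are all 1, so H_0 ≅ Z.
  H_1: rank ker ∂_1 − rank ∂_2 = (30 − 9) − 20 = 1, and ∂_2 has invariant factor 2 > 1, so H_1 ≅ Z ⊕ Z/2.
  H_2: rank ker ∂_2 − rank ∂_3 = (20 − 20) − 0 = 0, and there is no ∂_3, so H_2 ≅ 0.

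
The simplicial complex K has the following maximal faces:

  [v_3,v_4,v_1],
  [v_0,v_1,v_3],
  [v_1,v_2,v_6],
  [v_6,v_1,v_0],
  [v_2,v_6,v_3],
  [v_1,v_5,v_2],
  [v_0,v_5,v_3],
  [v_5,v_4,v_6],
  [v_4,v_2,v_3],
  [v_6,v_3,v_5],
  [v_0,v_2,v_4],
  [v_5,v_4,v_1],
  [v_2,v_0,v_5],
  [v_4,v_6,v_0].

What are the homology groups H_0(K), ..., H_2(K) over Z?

H_0 = Z,  H_1 = Z^2,  H_2 = Z.

K has 7 vertices, 21 edges, 14 triangles.
rank ∂_0 = 0, rank ∂_1 = 6 ⇒ b_0 = 7 − 0 − 6 = 1; all invariant factors of ∂_1 are 1 so no torsion. So H_0 = Z.
rank ∂_1 = 6, rank ∂_2 = 13 ⇒ b_1 = 21 − 6 − 13 = 2; all invariant factors of ∂_2 are 1 so no torsion. So H_1 = Z^2.
rank ∂_2 = 13, rank ∂_3 = 0 ⇒ b_2 = 14 − 13 − 0 = 1. So H_2 = Z.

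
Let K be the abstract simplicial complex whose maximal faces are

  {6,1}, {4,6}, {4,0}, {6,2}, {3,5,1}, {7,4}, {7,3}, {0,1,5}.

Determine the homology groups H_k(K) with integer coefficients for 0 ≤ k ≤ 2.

Order the vertices as 0 < 1 < 2 < 3 < 4 < 5 < 6 < 7. Listing each simplex with vertices in this order, K has dimension 2 with simplices:

  0-simplices (8): [0], [1], [2], [3], [4], [5], [6], [7]
  1-simplices (11): [0,1], [0,4], [0,5], [1,3], [1,5], [1,6], [2,6], [3,5], [3,7], [4,6], [4,7]
  2-simplices (2): [0,1,5], [1,3,5]

giving chain groups C_0 ≅ Z^8, C_1 ≅ Z^11, C_2 ≅ Z^2.

Boundary ∂_1: C_1 → C_0 maps an edge to its endpoints' difference, ∂[p,q] = q − p. For instance
  ∂[0,4] = [4] − [0].
This gives a 8×11 integer matrix of rank 7; reducing to Smith normal form yields diagonal entries (1,1,1,1,1,1,1).

The boundary map ∂_2: C_2 → C_1 sends each 2-simplex [p,q,r] to [q,r] − [p,r] + [p,q]. For instance
  ∂[1,3,5] = [3,5] − [1,5] + [1,3],
  ∂[0,1,5] = [1,5] − [0,5] + [0,1].
The 11×2 boundary matrix has rank 2 and Smith normal form diag(1,1).

Computing H_k = (kernel of ∂_k) / (image of ∂_{k+1}):

  H_0: rank C_0 − rank ∂_1 = 8 − 7 = 1, and the invariant factors of ∂_1 are all 1, so H_0 = Z.
  H_1: rank ker ∂_1 − rank ∂_2 = (11 − 7) − 2 = 2, and the invariant factors of ∂_2 are all 1, so H_1 = Z^2.
  H_2: rank ker ∂_2 − rank ∂_3 = (2 − 2) − 0 = 0, and there is no ∂_3, so H_2 = 0.

As a check, the Euler characteristic is 8 − 11 + 2 = -1, which agrees with 1 − 2 + 0 = -1.

H_0 ≅ Z,  H_1 ≅ Z^2,  H_2 = 0.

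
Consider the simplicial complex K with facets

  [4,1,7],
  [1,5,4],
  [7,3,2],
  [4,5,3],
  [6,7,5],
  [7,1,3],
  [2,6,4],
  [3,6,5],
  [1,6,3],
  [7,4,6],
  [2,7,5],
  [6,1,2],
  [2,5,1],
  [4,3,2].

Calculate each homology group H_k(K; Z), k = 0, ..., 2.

We work with the vertex ordering 1 < 2 < 3 < 4 < 5 < 6 < 7. The simplices of K, each written with vertices in increasing order, are:

  0-simplices (7): [1], [2], [3], [4], [5], [6], [7]
  1-simplices (21): [1,2], [1,3], [1,4], [1,5], [1,6], [1,7], [2,3], [2,4], [2,5], [2,6], [2,7], [3,4], [3,5], [3,6], [3,7], [4,5], [4,6], [4,7], [5,6], [5,7], [6,7]
  2-simplices (14): [1,2,5], [1,2,6], [1,3,6], [1,3,7], [1,4,5], [1,4,7], [2,3,4], [2,3,7], [2,4,6], [2,5,7], [3,4,5], [3,5,6], [4,6,7], [5,6,7]

giving chain groups C_0 ≅ Z^7, C_1 ≅ Z^21, C_2 ≅ Z^14.

∂_1: C_1 → C_0 sends each edge [p,q] (with p < q) to q − p. For instance
  ∂[2,7] = [7] − [2].
This gives a 7×21 integer matrix of rank 6; reducing to Smith normal form yields diagonal entries (1,1,1,1,1,1).

Boundary ∂_2: C_2 → C_1 sends each 2-simplex [p,q,r] to [q,r] − [p,r] + [p,q]. For instance
  ∂[2,5,7] = [5,7] − [2,7] + [2,5],
  ∂[1,3,6] = [3,6] − [1,6] + [1,3].
This gives a 21×14 integer matrix of rank 13; reducing to Smith normal form yields diagonal entries (1,1,1,1,1,1,1,1,1,1,1,1,1).

Computing H_k = (kernel of ∂_k) / (image of ∂_{k+1}):

  H_0: rank C_0 − rank ∂_1 = 7 − 6 = 1, and the invariant factors of ∂_1 are all 1, so H_0 = Z.
  H_1: rank ker ∂_1 − rank ∂_2 = (21 − 6) − 13 = 2, and the invariant factors of ∂_2 are all 1, so H_1 = Z^2.
  H_2: rank ker ∂_2 − rank ∂_3 = (14 − 13) − 0 = 1, and there is no ∂_3, so H_2 = Z.

H_0 = Z,  H_1 = Z^2,  H_2 = Z.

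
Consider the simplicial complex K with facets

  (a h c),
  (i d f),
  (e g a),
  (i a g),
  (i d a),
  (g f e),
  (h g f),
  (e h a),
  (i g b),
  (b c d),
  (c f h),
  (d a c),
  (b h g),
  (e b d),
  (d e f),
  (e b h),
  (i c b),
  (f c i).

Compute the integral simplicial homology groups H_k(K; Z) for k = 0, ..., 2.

Take the total order a < b < c < d < e < f < g < h < i on the vertex set. Then K (dimension 2) consists of the simplices:

  0-simplices (9): a, b, c, d, e, f, g, h, i
  1-simplices (27): ac, ad, ae, ag, ah, ai, bc, bd, be, bg, bh, bi, cd, cf, ch, ci, de, df, di, ef, eg, eh, fg, fh, fi, gh, gi
  2-simplices (18): acd, ach, adi, aeg, aeh, agi, bcd, bci, bde, beh, bgh, bgi, cfh, cfi, def, dfi, efg, fgh

so the chain groups are C_0 ≅ Z^9, C_1 ≅ Z^27, C_2 ≅ Z^18.

∂_1: C_1 → C_0 is given by ∂[p,q] = [q] − [p]. For instance
  ∂bh = h − b.
As a 9×27 matrix over Z this has rank 8, with invariant factors (1,1,1,1,1,1,1,1).

∂_2: C_2 → C_1 maps a triangle to the signed sum of its edges. For instance
  ∂aeg = eg − ag + ae,
  ∂acd = cd − ad + ac.
The resulting 27×18 matrix has rank 18, and its Smith normal form has invariant factors (1,1,1,1,1,1,1,1,1,1,1,1,1,1,1,1,1,2).

Now H_k = ker ∂_k / im ∂_{k+1}, so:

  H_0: rank C_0 − rank ∂_1 = 9 − 8 = 1, and the invariant factors of ∂_1 are all 1, so H_0 = Z.
  H_1: rank ker ∂_1 − rank ∂_2 = (27 − 8) − 18 = 1, and ∂_2 has invariant factor 2 > 1, so H_1 = Z ⊕ Z/2.
  H_2: rank ker ∂_2 − rank ∂_3 = (18 − 18) − 0 = 0, and there is no ∂_3, so H_2 = 0.

H_0 ≅ Z,  H_1 ≅ Z ⊕ Z/2,  H_2 = 0.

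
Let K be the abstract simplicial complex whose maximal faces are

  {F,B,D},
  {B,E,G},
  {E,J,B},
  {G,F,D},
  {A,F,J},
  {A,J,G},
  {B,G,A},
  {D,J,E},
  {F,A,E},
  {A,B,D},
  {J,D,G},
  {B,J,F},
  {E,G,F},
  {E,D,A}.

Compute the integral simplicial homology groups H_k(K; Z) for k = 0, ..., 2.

H_0 ≅ Z,  H_1 ≅ Z^2,  H_2 ≅ Z.

Take the total order A < B < D < E < F < G < J on the vertex set. Then K (dimension 2) consists of the simplices:

  0-simplices (7): A, B, D, E, F, G, J
  1-simplices (21): AB, AD, AE, AF, AG, AJ, BD, BE, BF, BG, BJ, DE, DF, DG, DJ, EF, EG, EJ, FG, FJ, GJ
  2-simplices (14): ABD, ABG, ADE, AEF, AFJ, AGJ, BDF, BEG, BEJ, BFJ, DEJ, DFG, DGJ, EFG

so the chain groups are C_0 ≅ Z^7, C_1 ≅ Z^21, C_2 ≅ Z^14.

Boundary ∂_1: C_1 → C_0 maps an edge to its endpoints' difference, ∂[p,q] = q − p. For instance
  ∂GJ = J − G.
The resulting 7×21 matrix has rank 6, and its Smith normal form has invariant factors (1,1,1,1,1,1).

∂_2: C_2 → C_1 acts by ∂[p,q,r] = [q,r] − [p,r] + [p,q]. For instance
  ∂BEJ = EJ − BJ + BE,
  ∂ADE = DE − AE + AD.
The 21×14 boundary matrix has rank 13 and Smith normal form diag(1,1,1,1,1,1,1,1,1,1,1,1,1).

Reading off H_k = ker ∂_k / im ∂_{k+1}:

  H_0: rank C_0 − rank ∂_1 = 7 − 6 = 1, and the invariant factors of ∂_1 are all 1, so H_0 ≅ Z.
  H_1: rank ker ∂_1 − rank ∂_2 = (21 − 6) − 13 = 2, and the invariant factors of ∂_2 are all 1, so H_1 ≅ Z^2.
  H_2: rank ker ∂_2 − rank ∂_3 = (14 − 13) − 0 = 1, and there is no ∂_3, so H_2 ≅ Z.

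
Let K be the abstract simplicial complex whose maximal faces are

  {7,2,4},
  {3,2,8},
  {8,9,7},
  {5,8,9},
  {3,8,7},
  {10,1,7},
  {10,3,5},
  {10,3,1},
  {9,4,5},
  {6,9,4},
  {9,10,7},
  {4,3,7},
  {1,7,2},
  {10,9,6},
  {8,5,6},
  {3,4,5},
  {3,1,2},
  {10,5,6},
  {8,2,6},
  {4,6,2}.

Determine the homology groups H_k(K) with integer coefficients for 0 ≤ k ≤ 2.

Order the vertices as 1 < 2 < 3 < 4 < 5 < 6 < 7 < 8 < 9 < 10. Listing each simplex with vertices in this order, K has dimension 2 with simplices:

  0-simplices (10): [1], [2], [3], [4], [5], [6], [7], [8], [9], [10]
  1-simplices (30): (30 of them)
  2-simplices (20): (20 of them)

so the chain groups are C_0 ≅ Z^10, C_1 ≅ Z^30, C_2 ≅ Z^20.

The boundary map ∂_1: C_1 → C_0 is given by ∂[p,q] = [q] − [p]. For instance
  ∂[9,10] = [10] − [9].
The resulting 10×30 matrix has rank 9, and its Smith normal form has invariant factors (1,1,1,1,1,1,1,1,1).

The boundary map ∂_2: C_2 → C_1 maps a triangle to the signed sum of its edges. For instance
  ∂[2,4,7] = [4,7] − [2,7] + [2,4],
  ∂[1,2,3] = [2,3] − [1,3] + [1,2].
The resulting 30×20 matrix has rank 20, and its Smith normal form has invariant factors (1,1,1,1,1,1,1,1,1,1,1,1,1,1,1,1,1,1,1,2).

Now H_k = ker ∂_k / im ∂_{k+1}, so:

  H_0: rank C_0 − rank ∂_1 = 10 − 9 = 1, and the invariant factors of ∂_1 are all 1, so H_0 = Z.
  H_1: rank ker ∂_1 − rank ∂_2 = (30 − 9) − 20 = 1, and ∂_2 has invariant factor 2 > 1, so H_1 = Z ⊕ Z/2Z.
  H_2: rank ker ∂_2 − rank ∂_3 = (20 − 20) − 0 = 0, and there is no ∂_3, so H_2 = 0.

(K is a triangulation of the Klein bottle.)

H_0 ≅ Z,  H_1 ≅ Z ⊕ Z/2Z,  H_2 = 0.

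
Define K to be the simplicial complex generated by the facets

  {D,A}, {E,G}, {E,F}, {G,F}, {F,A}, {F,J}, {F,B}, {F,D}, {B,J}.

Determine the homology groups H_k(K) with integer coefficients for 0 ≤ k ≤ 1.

H_0 = Z,  H_1 = Z^3.

Order the vertices as A < B < D < E < F < G < J. Listing each simplex with vertices in this order, K has dimension 1 with simplices:

  0-simplices (7): A, B, D, E, F, G, J
  1-simplices (9): AD, AF, BF, BJ, DF, EF, EG, FG, FJ

giving chain groups C_0 ≅ Z^7, C_1 ≅ Z^9.

∂_1: C_1 → C_0 maps an edge to its endpoints' difference, ∂[p,q] = q − p.
The resulting 7×9 matrix has rank 6, and its Smith normal form has invariant factors (1,1,1,1,1,1).

Reading off H_k = ker ∂_k / im ∂_{k+1}:

  H_0: rank C_0 − rank ∂_1 = 7 − 6 = 1, and the invariant factors of ∂_1 are all 1, so H_0 ≅ Z.
  H_1: rank ker ∂_1 − rank ∂_2 = (9 − 6) − 0 = 3, and there is no ∂_2, so H_1 ≅ Z^3.

(K is a triangulation of a wedge of 3 circles.)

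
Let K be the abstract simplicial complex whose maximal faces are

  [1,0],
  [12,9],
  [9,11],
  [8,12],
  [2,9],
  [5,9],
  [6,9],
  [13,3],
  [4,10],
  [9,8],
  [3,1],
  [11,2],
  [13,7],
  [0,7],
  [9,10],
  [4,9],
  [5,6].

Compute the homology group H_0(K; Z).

Fix the vertex order 0 < 1 < 2 < 3 < 4 < 5 < 6 < 7 < 8 < 9 < 10 < 11 < 12 < 13 and write every simplex with vertices in increasing order. Then dim K = 1 and the simplices of K are:

  0-simplices (14): [0], [1], [2], [3], [4], [5], [6], [7], [8], [9], [10], [11], [12], [13]
  1-simplices (17): [0,1], [0,7], [1,3], [2,9], [2,11], [3,13], [4,9], [4,10], [5,6], [5,9], [6,9], [7,13], [8,9], [8,12], [9,10], [9,11], [9,12]

Hence C_0 ≅ Z^14, C_1 ≅ Z^17.

∂_1: C_1 → C_0 is given by ∂[p,q] = [q] − [p]. For instance
  ∂[9,11] = [11] − [9].
As a 14×17 matrix over Z this has rank 12, with invariant factors (1,1,1,1,1,1,1,1,1,1,1,1).

Reading off H_k = ker ∂_k / im ∂_{k+1}:

  H_0: rank C_0 − rank ∂_1 = 14 − 12 = 2, and the invariant factors of ∂_1 are all 1, so H_0 ≅ Z^2.

H_0 ≅ Z^2.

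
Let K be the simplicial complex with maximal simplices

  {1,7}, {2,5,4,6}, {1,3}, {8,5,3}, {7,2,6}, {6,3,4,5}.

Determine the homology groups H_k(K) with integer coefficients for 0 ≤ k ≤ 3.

K has 8 vertices, 15 edges, 9 triangles, 2 3-simplices.
rank ∂_0 = 0, rank ∂_1 = 7 ⇒ b_0 = 8 − 0 − 7 = 1; all invariant factors of ∂_1 are 1 so no torsion. So H_0 = Z.
rank ∂_1 = 7, rank ∂_2 = 7 ⇒ b_1 = 15 − 7 − 7 = 1; all invariant factors of ∂_2 are 1 so no torsion. So H_1 = Z.
rank ∂_2 = 7, rank ∂_3 = 2 ⇒ b_2 = 9 − 7 − 2 = 0; all invariant factors of ∂_3 are 1 so no torsion. So H_2 = 0.
rank ∂_3 = 2, rank ∂_4 = 0 ⇒ b_3 = 2 − 2 − 0 = 0. So H_3 = 0.

H_0 = Z,  H_1 = Z,  H_2 = 0,  H_3 = 0.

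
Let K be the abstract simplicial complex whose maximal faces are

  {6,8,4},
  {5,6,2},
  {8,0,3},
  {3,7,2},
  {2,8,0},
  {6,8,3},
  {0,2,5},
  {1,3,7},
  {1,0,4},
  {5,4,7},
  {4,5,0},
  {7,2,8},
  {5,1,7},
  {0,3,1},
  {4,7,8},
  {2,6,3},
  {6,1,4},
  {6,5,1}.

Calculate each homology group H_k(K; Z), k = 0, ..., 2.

Take the total order 0 < 1 < 2 < 3 < 4 < 5 < 6 < 7 < 8 on the vertex set. Then K (dimension 2) consists of the simplices:

  0-simplices (9): [0], [1], [2], [3], [4], [5], [6], [7], [8]
  1-simplices (27): (27 of them)
  2-simplices (18): [0,1,3], [0,1,4], [0,2,5], [0,2,8], [0,3,8], [0,4,5], [1,3,7], [1,4,6], [1,5,6], [1,5,7], [2,3,6], [2,3,7], [2,5,6], [2,7,8], [3,6,8], [4,5,7], [4,6,8], [4,7,8]

Hence C_0 ≅ Z^9, C_1 ≅ Z^27, C_2 ≅ Z^18.

∂_1: C_1 → C_0 is given by ∂[p,q] = [q] − [p].
As a 9×27 matrix over Z this has rank 8, with invariant factors (1,1,1,1,1,1,1,1).

∂_2: C_2 → C_1 maps a triangle to the signed sum of its edges. For instance
  ∂[2,3,6] = [3,6] − [2,6] + [2,3],
  ∂[4,5,7] = [5,7] − [4,7] + [4,5].
The 27×18 boundary matrix has rank 18 and Smith normal form diag(1,1,1,1,1,1,1,1,1,1,1,1,1,1,1,1,1,2).

Reading off H_k = ker ∂_k / im ∂_{k+1}:

  H_0: rank C_0 − rank ∂_1 = 9 − 8 = 1, and the invariant factors of ∂_1 are all 1, so H_0 ≅ Z.
  H_1: rank ker ∂_1 − rank ∂_2 = (27 − 8) − 18 = 1, and ∂_2 has invariant factor 2 > 1, so H_1 ≅ Z ⊕ Z/2Z.
  H_2: rank ker ∂_2 − rank ∂_3 = (18 − 18) − 0 = 0, and there is no ∂_3, so H_2 ≅ 0.

H_0 = Z,  H_1 = Z ⊕ Z/2Z,  H_2 = 0.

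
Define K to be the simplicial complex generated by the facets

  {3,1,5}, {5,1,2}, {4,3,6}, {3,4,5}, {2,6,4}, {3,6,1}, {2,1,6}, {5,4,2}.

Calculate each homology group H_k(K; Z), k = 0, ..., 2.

H_0 = Z,  H_1 = 0,  H_2 = Z.

We work with the vertex ordering 1 < 2 < 3 < 4 < 5 < 6. The simplices of K, each written with vertices in increasing order, are:

  0-simplices (6): [1], [2], [3], [4], [5], [6]
  1-simplices (12): [1,2], [1,3], [1,5], [1,6], [2,4], [2,5], [2,6], [3,4], [3,5], [3,6], [4,5], [4,6]
  2-simplices (8): [1,2,5], [1,2,6], [1,3,5], [1,3,6], [2,4,5], [2,4,6], [3,4,5], [3,4,6]

Hence C_0 ≅ Z^6, C_1 ≅ Z^12, C_2 ≅ Z^8.

The boundary map ∂_1: C_1 → C_0 sends each edge [p,q] (with p < q) to q − p. For instance
  ∂[1,6] = [6] − [1].
The resulting 6×12 matrix has rank 5, and its Smith normal form has invariant factors (1,1,1,1,1).

Boundary ∂_2: C_2 → C_1 sends each 2-simplex [p,q,r] to [q,r] − [p,r] + [p,q]. For instance
  ∂[2,4,6] = [4,6] − [2,6] + [2,4],
  ∂[1,3,6] = [3,6] − [1,6] + [1,3].
This gives a 12×8 integer matrix of rank 7; reducing to Smith normal form yields diagonal entries (1,1,1,1,1,1,1).

Reading off H_k = ker ∂_k / im ∂_{k+1}:

  H_0: rank C_0 − rank ∂_1 = 6 − 5 = 1, and the invariant factors of ∂_1 are all 1, so H_0 ≅ Z.
  H_1: rank ker ∂_1 − rank ∂_2 = (12 − 5) − 7 = 0, and the invariant factors of ∂_2 are all 1, so H_1 ≅ 0.
  H_2: rank ker ∂_2 − rank ∂_3 = (8 − 7) − 0 = 1, and there is no ∂_3, so H_2 ≅ Z.

As a check, the Euler characteristic is 6 − 12 + 8 = 2, which agrees with 1 − 0 + 1 = 2.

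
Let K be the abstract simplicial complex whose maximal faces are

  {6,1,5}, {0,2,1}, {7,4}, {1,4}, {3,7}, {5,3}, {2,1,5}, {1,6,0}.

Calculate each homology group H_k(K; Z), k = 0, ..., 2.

H_0 ≅ Z,  H_1 ≅ Z,  H_2 = 0.

K has 8 vertices, 12 edges, 4 triangles.
rank ∂_0 = 0, rank ∂_1 = 7 ⇒ b_0 = 8 − 0 − 7 = 1; all invariant factors of ∂_1 are 1 so no torsion. So H_0 = Z.
rank ∂_1 = 7, rank ∂_2 = 4 ⇒ b_1 = 12 − 7 − 4 = 1; all invariant factors of ∂_2 are 1 so no torsion. So H_1 = Z.
rank ∂_2 = 4, rank ∂_3 = 0 ⇒ b_2 = 4 − 4 − 0 = 0. So H_2 = 0.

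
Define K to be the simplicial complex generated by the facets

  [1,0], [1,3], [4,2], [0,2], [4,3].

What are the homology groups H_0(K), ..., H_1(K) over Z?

Order the vertices as 0 < 1 < 2 < 3 < 4. Listing each simplex with vertices in this order, K has dimension 1 with simplices:

  0-simplices (5): [0], [1], [2], [3], [4]
  1-simplices (5): [0,1], [0,2], [1,3], [2,4], [3,4]

so the chain groups are C_0 ≅ Z^5, C_1 ≅ Z^5.

Boundary ∂_1: C_1 → C_0 is given by ∂[p,q] = [q] − [p]. For instance
  ∂[1,3] = [3] − [1].
As a 5×5 matrix over Z this has rank 4, with invariant factors (1,1,1,1).

From H_k ≅ ker(∂_k) / im(∂_{k+1}) we obtain:

  H_0: rank C_0 − rank ∂_1 = 5 − 4 = 1, and the invariant factors of ∂_1 are all 1, so H_0 ≅ Z.
  H_1: rank ker ∂_1 − rank ∂_2 = (5 − 4) − 0 = 1, and there is no ∂_2, so H_1 ≅ Z.

H_0 ≅ Z,  H_1 ≅ Z.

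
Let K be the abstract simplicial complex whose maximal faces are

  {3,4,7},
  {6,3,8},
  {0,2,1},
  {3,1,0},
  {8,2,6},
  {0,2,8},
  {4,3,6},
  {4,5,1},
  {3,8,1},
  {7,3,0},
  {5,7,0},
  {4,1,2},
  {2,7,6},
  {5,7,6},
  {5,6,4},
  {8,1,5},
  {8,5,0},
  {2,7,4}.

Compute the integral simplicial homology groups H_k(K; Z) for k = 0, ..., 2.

Take the total order 0 < 1 < 2 < 3 < 4 < 5 < 6 < 7 < 8 on the vertex set. Then K (dimension 2) consists of the simplices:

  0-simplices (9): [0], [1], [2], [3], [4], [5], [6], [7], [8]
  1-simplices (27): (27 of them)
  2-simplices (18): [0,1,2], [0,1,3], [0,2,8], [0,3,7], [0,5,7], [0,5,8], [1,2,4], [1,3,8], [1,4,5], [1,5,8], [2,4,7], [2,6,7], [2,6,8], [3,4,6], [3,4,7], [3,6,8], [4,5,6], [5,6,7]

giving chain groups C_0 ≅ Z^9, C_1 ≅ Z^27, C_2 ≅ Z^18.

Boundary ∂_1: C_1 → C_0 is given by ∂[p,q] = [q] − [p]. For instance
  ∂[0,7] = [7] − [0].
This gives a 9×27 integer matrix of rank 8; reducing to Smith normal form yields diagonal entries (1,1,1,1,1,1,1,1).

∂_2: C_2 → C_1 maps a triangle to the signed sum of its edges. For instance
  ∂[0,5,8] = [5,8] − [0,8] + [0,5],
  ∂[1,3,8] = [3,8] − [1,8] + [1,3].
As a 27×18 matrix over Z this has rank 18, with invariant factors (1,1,1,1,1,1,1,1,1,1,1,1,1,1,1,1,1,2).

Reading off H_k = ker ∂_k / im ∂_{k+1}:

  H_0: rank C_0 − rank ∂_1 = 9 − 8 = 1, and the invariant factors of ∂_1 are all 1, so H_0 ≅ Z.
  H_1: rank ker ∂_1 − rank ∂_2 = (27 − 8) − 18 = 1, and ∂_2 has invariant factor 2 > 1, so H_1 ≅ Z ⊕ Z/2.
  H_2: rank ker ∂_2 − rank ∂_3 = (18 − 18) − 0 = 0, and there is no ∂_3, so H_2 ≅ 0.

As a check, the Euler characteristic is 9 − 27 + 18 = 0, which agrees with 1 − 1 + 0 = 0.

H_0 ≅ Z,  H_1 ≅ Z ⊕ Z/2,  H_2 = 0.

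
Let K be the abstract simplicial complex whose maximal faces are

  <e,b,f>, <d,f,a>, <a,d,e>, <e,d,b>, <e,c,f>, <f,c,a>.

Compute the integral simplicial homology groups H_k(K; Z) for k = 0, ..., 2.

Fix the vertex order a < b < c < d < e < f and write every simplex with vertices in increasing order. Then dim K = 2 and the simplices of K are:

  0-simplices (6): a, b, c, d, e, f
  1-simplices (12): ac, ad, ae, af, bd, be, bf, ce, cf, de, df, ef
  2-simplices (6): acf, ade, adf, bde, bef, cef

giving chain groups C_0 ≅ Z^6, C_1 ≅ Z^12, C_2 ≅ Z^6.

Boundary ∂_1: C_1 → C_0 is given by ∂[p,q] = [q] − [p].
This gives a 6×12 integer matrix of rank 5; reducing to Smith normal form yields diagonal entries (1,1,1,1,1).

Boundary ∂_2: C_2 → C_1 acts by ∂[p,q,r] = [q,r] − [p,r] + [p,q]. For instance
  ∂cef = ef − cf + ce,
  ∂bde = de − be + bd.
As a 12×6 matrix over Z this has rank 6, with invariant factors (1,1,1,1,1,1).

Reading off H_k = ker ∂_k / im ∂_{k+1}:

  H_0: rank C_0 − rank ∂_1 = 6 − 5 = 1, and the invariant factors of ∂_1 are all 1, so H_0 = Z.
  H_1: rank ker ∂_1 − rank ∂_2 = (12 − 5) − 6 = 1, and the invariant factors of ∂_2 are all 1, so H_1 = Z.
  H_2: rank ker ∂_2 − rank ∂_3 = (6 − 6) − 0 = 0, and there is no ∂_3, so H_2 = 0.

As a check, the Euler characteristic is 6 − 12 + 6 = 0, which agrees with 1 − 1 + 0 = 0.
(K is a triangulation of the cylinder S^1 x I.)

H_0 = Z,  H_1 = Z,  H_2 = 0.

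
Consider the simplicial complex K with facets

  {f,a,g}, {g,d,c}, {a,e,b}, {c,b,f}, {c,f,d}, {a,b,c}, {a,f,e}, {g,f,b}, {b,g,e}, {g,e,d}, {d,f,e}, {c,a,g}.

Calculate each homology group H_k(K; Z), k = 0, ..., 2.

H_0 = Z,  H_1 = Z/2,  H_2 = 0.

We work with the vertex ordering a < b < c < d < e < f < g. The simplices of K, each written with vertices in increasing order, are:

  0-simplices (7): a, b, c, d, e, f, g
  1-simplices (18): ab, ac, ae, af, ag, bc, be, bf, bg, cd, cf, cg, de, df, dg, ef, eg, fg
  2-simplices (12): abc, abe, acg, aef, afg, bcf, beg, bfg, cdf, cdg, def, deg

Hence C_0 ≅ Z^7, C_1 ≅ Z^18, C_2 ≅ Z^12.

∂_1: C_1 → C_0 sends each edge [p,q] (with p < q) to q − p. For instance
  ∂be = e − b.
The 7×18 boundary matrix has rank 6 and Smith normal form diag(1,1,1,1,1,1).

The boundary map ∂_2: C_2 → C_1 maps a triangle to the signed sum of its edges. For instance
  ∂afg = fg − ag + af,
  ∂cdf = df − cf + cd.
The 18×12 boundary matrix has rank 12 and Smith normal form diag(1,1,1,1,1,1,1,1,1,1,1,2).

Computing H_k = (kernel of ∂_k) / (image of ∂_{k+1}):

  H_0: rank C_0 − rank ∂_1 = 7 − 6 = 1, and the invariant factors of ∂_1 are all 1, so H_0 ≅ Z.
  H_1: rank ker ∂_1 − rank ∂_2 = (18 − 6) − 12 = 0, and ∂_2 has invariant factor 2 > 1, so H_1 ≅ Z/2.
  H_2: rank ker ∂_2 − rank ∂_3 = (12 − 12) − 0 = 0, and there is no ∂_3, so H_2 ≅ 0.

(K is a triangulation of the real projective plane RP^2.)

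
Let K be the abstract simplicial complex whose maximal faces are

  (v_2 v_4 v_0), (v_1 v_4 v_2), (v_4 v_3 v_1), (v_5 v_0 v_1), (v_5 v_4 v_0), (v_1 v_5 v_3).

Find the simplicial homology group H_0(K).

H_0 = Z.

Take the total order v_0 < v_1 < v_2 < v_3 < v_4 < v_5 on the vertex set. Then K (dimension 2) consists of the simplices:

  0-simplices (6): [v_0], [v_1], [v_2], [v_3], [v_4], [v_5]
  1-simplices (12): [v_0,v_1], [v_0,v_2], [v_0,v_4], [v_0,v_5], [v_1,v_2], [v_1,v_3], [v_1,v_4], [v_1,v_5], [v_2,v_4], [v_3,v_4], [v_3,v_5], [v_4,v_5]
  2-simplices (6): [v_0,v_1,v_5], [v_0,v_2,v_4], [v_0,v_4,v_5], [v_1,v_2,v_4], [v_1,v_3,v_4], [v_1,v_3,v_5]

giving chain groups C_0 ≅ Z^6, C_1 ≅ Z^12, C_2 ≅ Z^6.

∂_1: C_1 → C_0 sends each edge [p,q] (with p < q) to q − p.
The 6×12 boundary matrix has rank 5 and Smith normal form diag(1,1,1,1,1).

∂_2: C_2 → C_1 maps a triangle to the signed sum of its edges. For instance
  ∂[v_0,v_2,v_4] = [v_2,v_4] − [v_0,v_4] + [v_0,v_2],
  ∂[v_1,v_2,v_4] = [v_2,v_4] − [v_1,v_4] + [v_1,v_2].
This gives a 12×6 integer matrix of rank 6; reducing to Smith normal form yields diagonal entries (1,1,1,1,1,1).

Computing H_k = (kernel of ∂_k) / (image of ∂_{k+1}):

  H_0: rank C_0 − rank ∂_1 = 6 − 5 = 1, and the invariant factors of ∂_1 are all 1, so H_0 = Z.

(K is a triangulation of the cylinder S^1 x I.)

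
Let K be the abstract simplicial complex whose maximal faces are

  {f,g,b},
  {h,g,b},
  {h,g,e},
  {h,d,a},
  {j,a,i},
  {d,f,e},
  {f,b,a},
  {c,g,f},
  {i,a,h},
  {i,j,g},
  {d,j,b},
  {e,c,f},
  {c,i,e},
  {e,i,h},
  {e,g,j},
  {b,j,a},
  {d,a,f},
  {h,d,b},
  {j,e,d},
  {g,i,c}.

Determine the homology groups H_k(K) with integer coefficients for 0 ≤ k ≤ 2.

Order the vertices as a < b < c < d < e < f < g < h < i < j. Listing each simplex with vertices in this order, K has dimension 2 with simplices:

  0-simplices (10): a, b, c, d, e, f, g, h, i, j
  1-simplices (30): ab, ad, af, ah, ai, aj, bd, bf, bg, bh, bj, ce, cf, cg, ci, de, df, dh, dj, ef, eg, eh, ei, ej, fg, gh, gi, gj, hi, ij
  2-simplices (20): abf, abj, adf, adh, ahi, aij, bdh, bdj, bfg, bgh, cef, cei, cfg, cgi, def, dej, egh, egj, ehi, gij

giving chain groups C_0 ≅ Z^10, C_1 ≅ Z^30, C_2 ≅ Z^20.

Boundary ∂_1: C_1 → C_0 maps an edge to its endpoints' difference, ∂[p,q] = q − p.
This gives a 10×30 integer matrix of rank 9; reducing to Smith normal form yields diagonal entries (1,1,1,1,1,1,1,1,1).

Boundary ∂_2: C_2 → C_1 acts by ∂[p,q,r] = [q,r] − [p,r] + [p,q]. For instance
  ∂ehi = hi − ei + eh,
  ∂cgi = gi − ci + cg.
The 30×20 boundary matrix has rank 20 and Smith normal form diag(1,1,1,1,1,1,1,1,1,1,1,1,1,1,1,1,1,1,1,2).

Computing H_k = (kernel of ∂_k) / (image of ∂_{k+1}):

  H_0: rank C_0 − rank ∂_1 = 10 − 9 = 1, and the invariant factors of ∂_1 are all 1, so H_0 = Z.
  H_1: rank ker ∂_1 − rank ∂_2 = (30 − 9) − 20 = 1, and ∂_2 has invariant factor 2 > 1, so H_1 = Z ⊕ Z/2.
  H_2: rank ker ∂_2 − rank ∂_3 = (20 − 20) − 0 = 0, and there is no ∂_3, so H_2 = 0.

As a check, the Euler characteristic is 10 − 30 + 20 = 0, which agrees with 1 − 1 + 0 = 0.
(K is a triangulation of the Klein bottle.)

H_0 = Z,  H_1 = Z ⊕ Z/2,  H_2 = 0.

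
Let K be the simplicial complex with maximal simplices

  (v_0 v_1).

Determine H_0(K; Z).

H_0 = Z.

K has 2 vertices, 1 edge.
rank ∂_0 = 0, rank ∂_1 = 1 ⇒ b_0 = 2 − 0 − 1 = 1; all invariant factors of ∂_1 are 1 so no torsion. So H_0 = Z.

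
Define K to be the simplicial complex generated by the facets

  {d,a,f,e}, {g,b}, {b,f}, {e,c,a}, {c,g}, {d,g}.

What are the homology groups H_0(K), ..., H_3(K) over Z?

Order the vertices as a < b < c < d < e < f < g. Listing each simplex with vertices in this order, K has dimension 3 with simplices:

  0-simplices (7): a, b, c, d, e, f, g
  1-simplices (12): ac, ad, ae, af, bf, bg, ce, cg, de, df, dg, ef
  2-simplices (5): ace, ade, adf, aef, def
  3-simplices (1): adef

giving chain groups C_0 ≅ Z^7, C_1 ≅ Z^12, C_2 ≅ Z^5, C_3 ≅ Z^1.

Boundary ∂_1: C_1 → C_0 is given by ∂[p,q] = [q] − [p]. For instance
  ∂ae = e − a.
The 7×12 boundary matrix has rank 6 and Smith normal form diag(1,1,1,1,1,1).

The boundary map ∂_2: C_2 → C_1 sends each 2-simplex [p,q,r] to [q,r] − [p,r] + [p,q]. For instance
  ∂adf = df − af + ad,
  ∂def = ef − df + de.
The resulting 12×5 matrix has rank 4, and its Smith normal form has invariant factors (1,1,1,1).

The boundary map ∂_3: C_3 → C_2 sends each 3-simplex σ to the alternating sum Σ_i (−1)^i (σ with its i-th vertex removed). For instance
  ∂adef = def − aef + adf − ade.
This gives a 5×1 integer matrix of rank 1; reducing to Smith normal form yields diagonal entries (1).

Computing H_k = (kernel of ∂_k) / (image of ∂_{k+1}):

  H_0: rank C_0 − rank ∂_1 = 7 − 6 = 1, and the invariant factors of ∂_1 are all 1, so H_0 ≅ Z.
  H_1: rank ker ∂_1 − rank ∂_2 = (12 − 6) − 4 = 2, and the invariant factors of ∂_2 are all 1, so H_1 ≅ Z^2.
  H_2: rank ker ∂_2 − rank ∂_3 = (5 − 4) − 1 = 0, and the invariant factors of ∂_3 are all 1, so H_2 ≅ 0.
  H_3: rank ker ∂_3 − rank ∂_4 = (1 − 1) − 0 = 0, and there is no ∂_4, so H_3 ≅ 0.

As a check, the Euler characteristic is 7 − 12 + 5 − 1 = -1, which agrees with 1 − 2 + 0 − 0 = -1.

H_0 = Z,  H_1 = Z^2,  H_2 = 0,  H_3 = 0.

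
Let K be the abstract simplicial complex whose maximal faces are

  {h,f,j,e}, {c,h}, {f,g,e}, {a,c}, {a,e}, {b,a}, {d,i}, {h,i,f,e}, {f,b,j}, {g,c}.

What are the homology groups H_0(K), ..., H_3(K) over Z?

K has 10 vertices, 19 edges, 9 triangles, 2 3-simplices.
rank ∂_0 = 0, rank ∂_1 = 9 ⇒ b_0 = 10 − 0 − 9 = 1; all invariant factors of ∂_1 are 1 so no torsion. So H_0 ≅ Z.
rank ∂_1 = 9, rank ∂_2 = 7 ⇒ b_1 = 19 − 9 − 7 = 3; all invariant factors of ∂_2 are 1 so no torsion. So H_1 ≅ Z^3.
rank ∂_2 = 7, rank ∂_3 = 2 ⇒ b_2 = 9 − 7 − 2 = 0; all invariant factors of ∂_3 are 1 so no torsion. So H_2 ≅ 0.
rank ∂_3 = 2, rank ∂_4 = 0 ⇒ b_3 = 2 − 2 − 0 = 0. So H_3 ≅ 0.

H_0 = Z,  H_1 = Z^3,  H_2 = 0,  H_3 = 0.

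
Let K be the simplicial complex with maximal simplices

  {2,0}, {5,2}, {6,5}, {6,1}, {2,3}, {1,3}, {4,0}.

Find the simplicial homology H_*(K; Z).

H_0 = Z,  H_1 = Z.

We work with the vertex ordering 0 < 1 < 2 < 3 < 4 < 5 < 6. The simplices of K, each written with vertices in increasing order, are:

  0-simplices (7): [0], [1], [2], [3], [4], [5], [6]
  1-simplices (7): [0,2], [0,4], [1,3], [1,6], [2,3], [2,5], [5,6]

giving chain groups C_0 ≅ Z^7, C_1 ≅ Z^7.

∂_1: C_1 → C_0 sends each edge [p,q] (with p < q) to q − p. For instance
  ∂[0,4] = [4] − [0].
The resulting 7×7 matrix has rank 6, and its Smith normal form has invariant factors (1,1,1,1,1,1).

Reading off H_k = ker ∂_k / im ∂_{k+1}:

  H_0: rank C_0 − rank ∂_1 = 7 − 6 = 1, and the invariant factors of ∂_1 are all 1, so H_0 = Z.
  H_1: rank ker ∂_1 − rank ∂_2 = (7 − 6) − 0 = 1, and there is no ∂_2, so H_1 = Z.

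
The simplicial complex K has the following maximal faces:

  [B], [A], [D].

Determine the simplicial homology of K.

H_0 = Z^3.

K has 3 vertices.
rank ∂_0 = 0, rank ∂_1 = 0 ⇒ b_0 = 3 − 0 − 0 = 3. So H_0 = Z^3.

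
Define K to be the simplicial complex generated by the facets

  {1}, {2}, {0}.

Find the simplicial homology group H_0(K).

H_0 ≅ Z^3.

K has 3 vertices.
rank ∂_0 = 0, rank ∂_1 = 0 ⇒ b_0 = 3 − 0 − 0 = 3. So H_0 ≅ Z^3.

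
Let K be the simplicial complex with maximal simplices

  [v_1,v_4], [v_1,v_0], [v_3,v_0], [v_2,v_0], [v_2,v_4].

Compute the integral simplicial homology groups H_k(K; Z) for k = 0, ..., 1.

H_0 ≅ Z,  H_1 ≅ Z.

Take the total order v_0 < v_1 < v_2 < v_3 < v_4 on the vertex set. Then K (dimension 1) consists of the simplices:

  0-simplices (5): [v_0], [v_1], [v_2], [v_3], [v_4]
  1-simplices (5): [v_0,v_1], [v_0,v_2], [v_0,v_3], [v_1,v_4], [v_2,v_4]

so the chain groups are C_0 ≅ Z^5, C_1 ≅ Z^5.

The boundary map ∂_1: C_1 → C_0 sends each edge [p,q] (with p < q) to q − p. For instance
  ∂[v_2,v_4] = [v_4] − [v_2].
This gives a 5×5 integer matrix of rank 4; reducing to Smith normal form yields diagonal entries (1,1,1,1).

Computing H_k = (kernel of ∂_k) / (image of ∂_{k+1}):

  H_0: rank C_0 − rank ∂_1 = 5 − 4 = 1, and the invariant factors of ∂_1 are all 1, so H_0 ≅ Z.
  H_1: rank ker ∂_1 − rank ∂_2 = (5 − 4) − 0 = 1, and there is no ∂_2, so H_1 ≅ Z.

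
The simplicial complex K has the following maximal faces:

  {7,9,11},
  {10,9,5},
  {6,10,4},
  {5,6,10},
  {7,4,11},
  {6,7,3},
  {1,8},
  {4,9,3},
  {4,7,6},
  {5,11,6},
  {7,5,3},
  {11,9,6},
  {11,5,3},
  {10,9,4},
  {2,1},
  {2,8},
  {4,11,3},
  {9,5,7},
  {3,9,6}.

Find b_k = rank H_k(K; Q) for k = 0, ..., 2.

K has 11 vertices, 27 edges, 16 triangles.
rank ∂_0 = 0, rank ∂_1 = 9 ⇒ b_0 = 11 − 0 − 9 = 2; all invariant factors of ∂_1 are 1 so no torsion. So H_0 = Z^2.
rank ∂_1 = 9, rank ∂_2 = 15 ⇒ b_1 = 27 − 9 − 15 = 3; all invariant factors of ∂_2 are 1 so no torsion. So H_1 = Z^3.
rank ∂_2 = 15, rank ∂_3 = 0 ⇒ b_2 = 16 − 15 − 0 = 1. So H_2 = Z.

b_0 = 2, b_1 = 3, b_2 = 1.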